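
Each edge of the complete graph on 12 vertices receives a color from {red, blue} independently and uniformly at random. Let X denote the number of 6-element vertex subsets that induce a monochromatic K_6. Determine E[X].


Let X = Σ_S X_S over the C(12, 6) = 924 subsets S of size 6, where X_S = 1 if the K_6 on S is monochromatic.
For a fixed S, the K_6 on S has C(6, 2) = 15 edges. P[all 15 edges red] = (1/2)^15, and likewise for blue, so P[monochromatic] = 2·(1/2)^15 = 2^{1 − 15} = 1/16384.
By linearity of expectation: E[X] = C(12, 6) · 2^{1 − 15} = 924 · 1/16384 = 231/4096.
Numerically: E[X] ≈ 0.056396.

E[X] = C(12,6)·2^(1−C(6,2)) = 231/4096 ≈ 0.056396.


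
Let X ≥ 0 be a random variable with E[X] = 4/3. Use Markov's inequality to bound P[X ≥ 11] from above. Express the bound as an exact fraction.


μ = E[X] = 4/3, a = 11.
Markov: P[X ≥ 11] ≤ μ/a = (4/3)/11 = 4/33.
Numerically: ≈ 0.12121.
(Since a = 11 > μ = 1.33333, the bound 4/33 is < 1 and informative.)

P[X ≥ 11] ≤ 4/33 ≈ 0.12121.


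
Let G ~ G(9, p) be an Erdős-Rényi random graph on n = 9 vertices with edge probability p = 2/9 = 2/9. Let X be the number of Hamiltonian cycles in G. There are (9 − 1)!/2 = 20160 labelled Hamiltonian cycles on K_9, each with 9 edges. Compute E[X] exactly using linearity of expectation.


K_9 has (9 − 1)!/2 = 20160 labelled Hamiltonian cycles.
For each such Hamiltonian cycle H, let X_H = 1 if all 9 edges of H are present in G. Then P[X_H = 1] = p^{9} = (2/9)^{9} = 512/387420489.
By linearity: E[X] = Σ_H E[X_H] = 20160 · p^{9} = 20160 · 512/387420489 = 1146880/43046721.
Numerically: E[X] ≈ 0.0266.

E[X] = 20160 · (2/9)^{9} = 1146880/43046721 ≈ 0.0266.


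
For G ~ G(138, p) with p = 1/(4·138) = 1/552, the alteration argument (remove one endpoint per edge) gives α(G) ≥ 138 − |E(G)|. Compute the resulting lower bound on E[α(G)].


E[|E(G)|] = C(138, 2)·p = 9453 · (1/552) = 137/8.
E[α(G)] ≥ n − E[|E(G)|] = 138 − 137/8 = 967/8.
Numerically: ≈ 120.875.
(This is only a lower bound; the true E[α(G)] may be larger.)

E[α(G)] ≥ 967/8 ≈ 120.875.


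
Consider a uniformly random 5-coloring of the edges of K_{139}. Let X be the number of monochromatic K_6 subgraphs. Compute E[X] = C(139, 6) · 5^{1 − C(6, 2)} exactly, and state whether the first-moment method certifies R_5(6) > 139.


E[X] = C(139, 6) · 5^{1 − 15} = 8979650478 · 5^{−14} = 8979650478/6103515625.
As a reduced fraction: E[X] = 8979650478/6103515625 ≈ 1.4712.
Is E[X] < 1? NO.
Since E[X] ≥ 1, the first-moment bound is inconclusive at n = 139; it does NOT by itself certify R_5(6) > 139.

E[X] = 8979650478/6103515625 ≈ 1.4712; E[X] ≥ 1; first-moment method inconclusive here.


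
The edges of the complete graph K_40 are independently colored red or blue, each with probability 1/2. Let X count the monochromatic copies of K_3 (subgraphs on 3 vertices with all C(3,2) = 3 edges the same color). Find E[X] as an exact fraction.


Let X = Σ_S X_S over the C(40, 3) = 9880 subsets S of size 3, where X_S = 1 if the K_3 on S is monochromatic.
For a fixed S, the K_3 on S has C(3, 2) = 3 edges. P[all 3 edges red] = (1/2)^3, and likewise for blue, so P[monochromatic] = 2·(1/2)^3 = 2^{1 − 3} = 1/4.
Summing: E[X] = C(40, 3) · 2^{1 − 3} = 9880 · 1/4 = 2470.
Numerically: E[X] ≈ 2470.000000.

E[X] = C(40,3)·2^(1−C(3,2)) = 2470 ≈ 2470.000000.


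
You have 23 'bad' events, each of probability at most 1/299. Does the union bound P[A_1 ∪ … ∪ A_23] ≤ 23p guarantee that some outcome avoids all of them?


Union bound: P[∪_{i=1}^{23} A_i] ≤ Σ_i P[A_i] ≤ 23·p = 23·(1/299) = 1/13.
Numerically: 1/13 ≈ 0.07692.
Is 1/13 < 1? YES.
Since P[∪ A_i] ≤ 1/13 < 1, the complement has P[∩ A_i^c] ≥ 1 − 1/13 = 12/13 > 0, so some outcome avoids every A_i.

23·p = 1/13 ≈ 0.07692; existence CERTIFIED by the union bound.


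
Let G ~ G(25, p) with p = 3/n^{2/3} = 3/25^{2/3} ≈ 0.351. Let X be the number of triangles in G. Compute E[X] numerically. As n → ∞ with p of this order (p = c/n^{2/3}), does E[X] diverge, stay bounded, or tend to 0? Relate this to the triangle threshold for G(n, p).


Number of potential triangles: C(25, 3) = 2300.
Each occurs with probability p³ ≈ (0.351)³ ≈ 4.32000e-02.
By linearity: E[X] = C(25, 3)·p³ ≈ 2300 · 4.32000e-02 ≈ 99.360.
Since α = 2/3 < 1, p = c/n^{2/3} ≫ 1/n is above the triangle threshold p ~ 1/n. Asymptotically E[X] ~ (c³/6)·n^{3(1−α)} = (3³/6)·n^{1} → ∞; triangles are abundant w.h.p.

E[X] ≈ 99.360; in regime p = Θ(1/n^{2/3}) E[X] diverges (above the triangle threshold p ~ 1/n).


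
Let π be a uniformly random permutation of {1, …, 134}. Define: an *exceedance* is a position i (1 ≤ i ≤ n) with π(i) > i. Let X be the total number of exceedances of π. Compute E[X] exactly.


Write X = Σ_{i=1}^{134} X_i, where X_i = 1_{π(i) > i}.
For each fixed i, π(i) is uniform over {1, …, 134} (marginal of a uniform permutation), so P[π(i) > i] = (n − i)/n. Summing: Σ_{i=1}^{134} (n − i)/n = (0 + 1 + … + 133)/134 = 134(134 − 1)/(2·134) = (134 − 1)/2.
Hence E[X] = Σ_{i=1}^{134} (134 − i)/134 = 133/2 ≈ 66.500000.

E[X] = 133/2 = 66.500000.


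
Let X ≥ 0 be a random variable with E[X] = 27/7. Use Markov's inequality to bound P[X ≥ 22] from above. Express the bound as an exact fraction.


μ = E[X] = 27/7, a = 22.
Markov: P[X ≥ 22] ≤ μ/a = (27/7)/22 = 27/154.
Numerically: ≈ 0.175.
(Since a = 22 > μ = 3.857, the bound 27/154 is < 1 and informative.)

P[X ≥ 22] ≤ 27/154 ≈ 0.175.


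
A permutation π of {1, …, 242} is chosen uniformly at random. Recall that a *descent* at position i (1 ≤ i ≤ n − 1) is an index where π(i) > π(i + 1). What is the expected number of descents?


Write X = Σ X_I over i = 1, …, 241, with X_I the indicator of one descent.
There are 241 indicators.
For each fixed i, the pair (π(i), π(i+1)) is a uniformly random ordered pair of distinct values from {1, …, 242}; by symmetry P[π(i) > π(i+1)] = 1/2.
By linearity: E[X] = 241 · (1/2) = (242 − 1) · (1/2) = 241/2 ≈ 120.5000.

E[X] = 241/2 = 120.5000.


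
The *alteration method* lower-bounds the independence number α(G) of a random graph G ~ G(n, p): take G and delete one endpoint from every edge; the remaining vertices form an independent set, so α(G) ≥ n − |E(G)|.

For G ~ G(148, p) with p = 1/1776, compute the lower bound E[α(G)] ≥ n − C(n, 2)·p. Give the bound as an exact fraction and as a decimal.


E[|E(G)|] = C(148, 2)·p = 10878 · (1/1776) = 49/8.
E[α(G)] ≥ n − E[|E(G)|] = 148 − 49/8 = 1135/8.
Numerically: ≈ 141.875000.
(This is only a lower bound; the true E[α(G)] may be larger.)

E[α(G)] ≥ 1135/8 ≈ 141.875000.


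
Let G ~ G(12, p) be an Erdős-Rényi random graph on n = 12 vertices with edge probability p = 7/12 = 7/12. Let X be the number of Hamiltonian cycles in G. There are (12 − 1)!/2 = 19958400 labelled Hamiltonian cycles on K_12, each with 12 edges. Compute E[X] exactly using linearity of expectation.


K_12 has (12 − 1)!/2 = 19958400 labelled Hamiltonian cycles.
For each such Hamiltonian cycle H, let X_H = 1 if all 12 edges of H are present in G. Then P[X_H = 1] = p^{12} = (7/12)^{12} = 13841287201/8916100448256.
By linearity: E[X] = Σ_H E[X_H] = 19958400 · p^{12} = 19958400 · 13841287201/8916100448256 = 26644477861925/859963392.
Numerically: E[X] ≈ 3.1e+04.

E[X] = 19958400 · (7/12)^{12} = 26644477861925/859963392 ≈ 3.1e+04.


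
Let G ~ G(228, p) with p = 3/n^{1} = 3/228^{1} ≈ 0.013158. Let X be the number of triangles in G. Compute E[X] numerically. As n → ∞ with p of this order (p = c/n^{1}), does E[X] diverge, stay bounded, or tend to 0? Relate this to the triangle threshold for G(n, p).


Number of potential triangles: C(228, 3) = 1949476.
Each occurs with probability p³ ≈ (0.013158)³ ≈ 2.2780289e-06.
By linearity: E[X] = C(228, 3)·p³ ≈ 1949476 · 2.2780289e-06 ≈ 4.44096.
Here α = 1, so p = 3/n is exactly at the triangle threshold p ~ 1/n. Asymptotically E[X] → c³/6 = 3³/6 = 9/2 ≈ 4.50000, a bounded constant. In this regime the triangle count is asymptotically Poisson(c³/6).

E[X] ≈ 4.44096; in regime p = Θ(1/n^{1}) E[X] stays bounded (at the triangle threshold p ~ 1/n).


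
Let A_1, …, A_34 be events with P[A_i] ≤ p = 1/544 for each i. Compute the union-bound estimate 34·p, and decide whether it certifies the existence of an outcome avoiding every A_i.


Union bound: P[∪_{i=1}^{34} A_i] ≤ Σ_i P[A_i] ≤ 34·p = 34·(1/544) = 1/16.
Numerically: 1/16 ≈ 0.0625.
Is 1/16 < 1? YES.
Since P[∪ A_i] ≤ 1/16 < 1, the complement has P[∩ A_i^c] ≥ 1 − 1/16 = 15/16 > 0, so some outcome avoids every A_i.

34·p = 1/16 ≈ 0.0625; existence CERTIFIED by the union bound.


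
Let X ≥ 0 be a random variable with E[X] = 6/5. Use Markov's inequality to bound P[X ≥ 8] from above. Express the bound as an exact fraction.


μ = E[X] = 6/5, a = 8.
Markov: P[X ≥ 8] ≤ μ/a = (6/5)/8 = 3/20.
Numerically: ≈ 0.150000.
(Since a = 8 > μ = 1.200000, the bound 3/20 is < 1 and informative.)

P[X ≥ 8] ≤ 3/20 ≈ 0.150000.


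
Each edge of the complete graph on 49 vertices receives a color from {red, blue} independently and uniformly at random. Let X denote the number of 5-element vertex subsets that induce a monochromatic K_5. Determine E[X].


Let X = Σ_S X_S over the C(49, 5) = 1906884 subsets S of size 5, where X_S = 1 if the K_5 on S is monochromatic.
For a fixed S, the K_5 on S has C(5, 2) = 10 edges. P[all 10 edges red] = (1/2)^10, and likewise for blue, so P[monochromatic] = 2·(1/2)^10 = 2^{1 − 10} = 1/512.
By linearity of expectation: E[X] = C(49, 5) · 2^{1 − 10} = 1906884 · 1/512 = 476721/128.
Numerically: E[X] ≈ 3724.383.

E[X] = C(49,5)·2^(1−C(5,2)) = 476721/128 ≈ 3724.383.


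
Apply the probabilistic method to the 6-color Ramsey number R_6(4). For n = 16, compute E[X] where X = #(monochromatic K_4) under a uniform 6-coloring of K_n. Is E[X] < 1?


E[X] = C(16, 4) · 6^{1 − 6} = 1820 · 6^{−5} = 1820/7776.
As a reduced fraction: E[X] = 455/1944 ≈ 0.23405.
Is E[X] < 1? YES.
Since E[X] < 1, there exists a 6-coloring of K_{16} with no monochromatic K_4; hence R_6(4) > 16.

E[X] = 455/1944 ≈ 0.23405; E[X] < 1, so R_6(4) > 16.


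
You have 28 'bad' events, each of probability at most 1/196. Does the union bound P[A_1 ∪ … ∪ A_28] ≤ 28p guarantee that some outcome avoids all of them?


Union bound: P[∪_{i=1}^{28} A_i] ≤ Σ_i P[A_i] ≤ 28·p = 28·(1/196) = 1/7.
Numerically: 1/7 ≈ 0.1428571.
Is 1/7 < 1? YES.
Since P[∪ A_i] ≤ 1/7 < 1, the complement has P[∩ A_i^c] ≥ 1 − 1/7 = 6/7 > 0, so some outcome avoids every A_i.

28·p = 1/7 ≈ 0.1428571; existence CERTIFIED by the union bound.


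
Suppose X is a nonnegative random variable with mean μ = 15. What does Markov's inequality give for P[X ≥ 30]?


μ = E[X] = 15, a = 30.
Markov: P[X ≥ 30] ≤ μ/a = (15)/30 = 1/2.
Numerically: ≈ 0.500000.
(Since a = 30 > μ = 15.000000, the bound 1/2 is < 1 and informative.)

P[X ≥ 30] ≤ 1/2 ≈ 0.500000.


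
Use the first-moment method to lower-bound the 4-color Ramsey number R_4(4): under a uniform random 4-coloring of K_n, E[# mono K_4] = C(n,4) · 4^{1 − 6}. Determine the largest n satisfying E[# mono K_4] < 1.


We need C(n, 4) · 4^{1 − 6} < 1, i.e. C(n, 4) < 4^{6 − 1} = 1024.
Check values of n near the boundary:
  n = 12: C(12, 4) = 495; 495 < 1024? YES
  n = 13: C(13, 4) = 715; 715 < 1024? YES
  n = 14: C(14, 4) = 1001; 1001 < 1024? YES
  n = 15: C(15, 4) = 1365; 1365 < 1024? NO
The largest n with C(n, 4) < 1024 is n = 14 (where E[X] = 1001/1024 ≈ 0.97754). Hence R_4(4) > 14, i.e. R_4(4) ≥ 15.

Largest n = 14; hence R_4(4) > 14.


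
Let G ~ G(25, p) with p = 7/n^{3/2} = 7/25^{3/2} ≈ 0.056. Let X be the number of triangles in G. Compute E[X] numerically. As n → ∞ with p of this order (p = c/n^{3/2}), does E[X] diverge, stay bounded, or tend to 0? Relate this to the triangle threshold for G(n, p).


Number of potential triangles: C(25, 3) = 2300.
Each occurs with probability p³ ≈ (0.056)³ ≈ 1.7561600e-04.
By linearity: E[X] = C(25, 3)·p³ ≈ 2300 · 1.7561600e-04 ≈ 0.40392.
Since α = 3/2 > 1, p = c/n^{3/2} = o(1/n) is below the triangle threshold p ~ 1/n. Asymptotically E[X] ~ (c³/6)·n^{3(1−α)} = (7³/6)·n^{-1.5} → 0, so by Markov's inequality G has no triangles w.h.p.

E[X] ≈ 0.40392; in regime p = Θ(1/n^{3/2}) E[X] tends to 0 (below the triangle threshold p ~ 1/n).


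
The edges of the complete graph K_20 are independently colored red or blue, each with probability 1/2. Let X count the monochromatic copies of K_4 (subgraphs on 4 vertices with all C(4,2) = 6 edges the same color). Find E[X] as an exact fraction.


Let X = Σ_S X_S over the C(20, 4) = 4845 subsets S of size 4, where X_S = 1 if the K_4 on S is monochromatic.
For a fixed S, the K_4 on S has C(4, 2) = 6 edges. P[all 6 edges red] = (1/2)^6, and likewise for blue, so P[monochromatic] = 2·(1/2)^6 = 2^{1 − 6} = 1/32.
By linearity of expectation: E[X] = C(20, 4) · 2^{1 − 6} = 4845 · 1/32 = 4845/32.
Numerically: E[X] ≈ 151.40625.

E[X] = C(20,4)·2^(1−C(4,2)) = 4845/32 ≈ 151.40625.


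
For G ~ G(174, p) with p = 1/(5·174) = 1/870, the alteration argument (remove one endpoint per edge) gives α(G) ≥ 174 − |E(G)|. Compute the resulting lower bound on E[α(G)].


E[|E(G)|] = C(174, 2)·p = 15051 · (1/870) = 173/10.
E[α(G)] ≥ n − E[|E(G)|] = 174 − 173/10 = 1567/10.
Numerically: ≈ 156.70000.
(This is only a lower bound; the true E[α(G)] may be larger.)

E[α(G)] ≥ 1567/10 ≈ 156.70000.


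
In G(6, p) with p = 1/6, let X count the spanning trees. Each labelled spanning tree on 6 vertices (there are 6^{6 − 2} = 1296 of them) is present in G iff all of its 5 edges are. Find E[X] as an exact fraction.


K_6 has 6^{6 − 2} = 1296 labelled spanning trees.
For each such spanning tree H, let X_H = 1 if all 5 edges of H are present in G. Then P[X_H = 1] = p^{5} = (1/6)^{5} = 1/7776.
By linearity: E[X] = Σ_H E[X_H] = 1296 · p^{5} = 1296 · 1/7776 = 1/6.
Numerically: E[X] ≈ 0.16667.

E[X] = 1296 · (1/6)^{5} = 1/6 ≈ 0.16667.


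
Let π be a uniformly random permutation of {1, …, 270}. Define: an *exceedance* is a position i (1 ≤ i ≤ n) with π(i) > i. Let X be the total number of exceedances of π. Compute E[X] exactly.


Write X = Σ_{i=1}^{270} X_i, where X_i = 1_{π(i) > i}.
For each fixed i, π(i) is uniform over {1, …, 270} (marginal of a uniform permutation), so P[π(i) > i] = (n − i)/n. Summing: Σ_{i=1}^{270} (n − i)/n = (0 + 1 + … + 269)/270 = 270(270 − 1)/(2·270) = (270 − 1)/2.
Hence E[X] = Σ_{i=1}^{270} (270 − i)/270 = 269/2 ≈ 134.500000.

E[X] = 269/2 = 134.500000.


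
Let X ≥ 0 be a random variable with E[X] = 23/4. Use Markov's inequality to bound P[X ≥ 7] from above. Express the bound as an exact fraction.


μ = E[X] = 23/4, a = 7.
Markov: P[X ≥ 7] ≤ μ/a = (23/4)/7 = 23/28.
Numerically: ≈ 0.821.
(Since a = 7 > μ = 5.750, the bound 23/28 is < 1 and informative.)

P[X ≥ 7] ≤ 23/28 ≈ 0.821.


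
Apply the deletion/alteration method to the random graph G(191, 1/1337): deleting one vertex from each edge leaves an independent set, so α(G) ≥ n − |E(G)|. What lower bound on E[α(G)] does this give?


E[|E(G)|] = C(191, 2)·p = 18145 · (1/1337) = 95/7.
E[α(G)] ≥ n − E[|E(G)|] = 191 − 95/7 = 1242/7.
Numerically: ≈ 177.428571.
(This is only a lower bound; the true E[α(G)] may be larger.)

E[α(G)] ≥ 1242/7 ≈ 177.428571.


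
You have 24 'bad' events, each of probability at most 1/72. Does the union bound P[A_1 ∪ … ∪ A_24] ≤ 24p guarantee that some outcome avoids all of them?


Union bound: P[∪_{i=1}^{24} A_i] ≤ Σ_i P[A_i] ≤ 24·p = 24·(1/72) = 1/3.
Numerically: 1/3 ≈ 0.3333.
Is 1/3 < 1? YES.
Since P[∪ A_i] ≤ 1/3 < 1, the complement has P[∩ A_i^c] ≥ 1 − 1/3 = 2/3 > 0, so some outcome avoids every A_i.

24·p = 1/3 ≈ 0.3333; existence CERTIFIED by the union bound.


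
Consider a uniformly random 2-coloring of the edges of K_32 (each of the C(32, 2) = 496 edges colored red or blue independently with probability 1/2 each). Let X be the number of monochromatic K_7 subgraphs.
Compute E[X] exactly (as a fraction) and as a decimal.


Let X = Σ_S X_S over the C(32, 7) = 3365856 subsets S of size 7, where X_S = 1 if the K_7 on S is monochromatic.
For a fixed S, the K_7 on S has C(7, 2) = 21 edges. P[all 21 edges red] = (1/2)^21, and likewise for blue, so P[monochromatic] = 2·(1/2)^21 = 2^{1 − 21} = 1/1048576.
By linearity of expectation: E[X] = C(32, 7) · 2^{1 − 21} = 3365856 · 1/1048576 = 105183/32768.
Numerically: E[X] ≈ 3.209930.

E[X] = C(32,7)·2^(1−C(7,2)) = 105183/32768 ≈ 3.209930.


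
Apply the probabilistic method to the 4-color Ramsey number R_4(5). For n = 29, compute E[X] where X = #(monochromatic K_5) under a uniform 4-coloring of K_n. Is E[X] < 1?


E[X] = C(29, 5) · 4^{1 − 10} = 118755 · 4^{−9} = 118755/262144.
As a reduced fraction: E[X] = 118755/262144 ≈ 0.453.
Is E[X] < 1? YES.
Since E[X] < 1, there exists a 4-coloring of K_{29} with no monochromatic K_5; hence R_4(5) > 29.

E[X] = 118755/262144 ≈ 0.453; E[X] < 1, so R_4(5) > 29.


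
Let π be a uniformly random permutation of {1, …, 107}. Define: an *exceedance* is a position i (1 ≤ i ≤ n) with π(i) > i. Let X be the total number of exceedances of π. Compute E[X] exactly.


Write X = Σ_{i=1}^{107} X_i, where X_i = 1_{π(i) > i}.
For each fixed i, π(i) is uniform over {1, …, 107} (marginal of a uniform permutation), so P[π(i) > i] = (n − i)/n. Summing: Σ_{i=1}^{107} (n − i)/n = (0 + 1 + … + 106)/107 = 107(107 − 1)/(2·107) = (107 − 1)/2.
Hence E[X] = Σ_{i=1}^{107} (107 − i)/107 = 53 ≈ 53.000000.

E[X] = 53 = 53.000000.


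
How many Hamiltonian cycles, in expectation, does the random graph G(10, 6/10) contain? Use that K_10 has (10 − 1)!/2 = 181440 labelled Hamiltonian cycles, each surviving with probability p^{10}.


K_10 has (10 − 1)!/2 = 181440 labelled Hamiltonian cycles.
For each such Hamiltonian cycle H, let X_H = 1 if all 10 edges of H are present in G. Then P[X_H = 1] = p^{10} = (3/5)^{10} = 59049/9765625.
Summing the indicators: E[X] = Σ_H E[X_H] = 181440 · p^{10} = 181440 · 59049/9765625 = 2142770112/1953125.
Numerically: E[X] ≈ 1.1e+03.

E[X] = 181440 · (3/5)^{10} = 2142770112/1953125 ≈ 1.1e+03.


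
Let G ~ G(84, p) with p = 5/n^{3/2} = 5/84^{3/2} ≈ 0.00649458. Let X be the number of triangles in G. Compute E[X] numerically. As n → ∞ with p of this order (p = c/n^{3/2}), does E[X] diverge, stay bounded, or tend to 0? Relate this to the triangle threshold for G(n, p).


Number of potential triangles: C(84, 3) = 95284.
Each occurs with probability p³ ≈ (0.00649458)³ ≈ 2.73938596e-07.
By linearity: E[X] = C(84, 3)·p³ ≈ 95284 · 2.73938596e-07 ≈ 0.026102.
Since α = 3/2 > 1, p = c/n^{3/2} = o(1/n) is below the triangle threshold p ~ 1/n. Asymptotically E[X] ~ (c³/6)·n^{3(1−α)} = (5³/6)·n^{-1.5} → 0, so by Markov's inequality G has no triangles w.h.p.

E[X] ≈ 0.026102; in regime p = Θ(1/n^{3/2}) E[X] tends to 0 (below the triangle threshold p ~ 1/n).


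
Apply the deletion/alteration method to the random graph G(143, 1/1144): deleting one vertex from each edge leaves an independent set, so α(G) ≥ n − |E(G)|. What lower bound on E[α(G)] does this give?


E[|E(G)|] = C(143, 2)·p = 10153 · (1/1144) = 71/8.
E[α(G)] ≥ n − E[|E(G)|] = 143 − 71/8 = 1073/8.
Numerically: ≈ 134.12500.
(This is only a lower bound; the true E[α(G)] may be larger.)

E[α(G)] ≥ 1073/8 ≈ 134.12500.


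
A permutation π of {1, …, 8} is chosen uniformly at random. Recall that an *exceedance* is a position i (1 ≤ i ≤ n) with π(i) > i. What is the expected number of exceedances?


Write X = Σ_{i=1}^{8} X_i, where X_i = 1_{π(i) > i}.
For each fixed i, π(i) is uniform over {1, …, 8} (marginal of a uniform permutation), so P[π(i) > i] = (n − i)/n. Summing: Σ_{i=1}^{8} (n − i)/n = (0 + 1 + … + 7)/8 = 8(8 − 1)/(2·8) = (8 − 1)/2.
Hence E[X] = Σ_{i=1}^{8} (8 − i)/8 = 7/2 ≈ 3.500000.

E[X] = 7/2 = 3.500000.


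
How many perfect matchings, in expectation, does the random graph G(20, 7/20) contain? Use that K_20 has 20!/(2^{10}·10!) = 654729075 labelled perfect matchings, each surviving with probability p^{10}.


K_20 has 20!/(2^{10}·10!) = 654729075 labelled perfect matchings.
For each such perfect matching H, let X_H = 1 if all 10 edges of H are present in G. Then P[X_H = 1] = p^{10} = (7/20)^{10} = 282475249/10240000000000.
Summing the indicators: E[X] = Σ_H E[X_H] = 654729075 · p^{10} = 654729075 · 282475249/10240000000000 = 7397790339526587/409600000000.
Numerically: E[X] ≈ 18061.

E[X] = 654729075 · (7/20)^{10} = 7397790339526587/409600000000 ≈ 18061.


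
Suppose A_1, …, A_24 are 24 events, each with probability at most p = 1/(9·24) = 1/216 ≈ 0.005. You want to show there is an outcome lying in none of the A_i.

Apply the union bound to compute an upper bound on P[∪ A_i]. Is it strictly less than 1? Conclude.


Union bound: P[∪_{i=1}^{24} A_i] ≤ Σ_i P[A_i] ≤ 24·p = 24·(1/216) = 1/9.
Numerically: 1/9 ≈ 0.111.
Is 1/9 < 1? YES.
Since P[∪ A_i] ≤ 1/9 < 1, the complement has P[∩ A_i^c] ≥ 1 − 1/9 = 8/9 > 0, so some outcome avoids every A_i.

24·p = 1/9 ≈ 0.111; existence CERTIFIED by the union bound.


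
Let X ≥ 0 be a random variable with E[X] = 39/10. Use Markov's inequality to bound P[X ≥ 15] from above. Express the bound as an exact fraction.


μ = E[X] = 39/10, a = 15.
Markov: P[X ≥ 15] ≤ μ/a = (39/10)/15 = 13/50.
Numerically: ≈ 0.2600.
(Since a = 15 > μ = 3.9000, the bound 13/50 is < 1 and informative.)

P[X ≥ 15] ≤ 13/50 ≈ 0.2600.


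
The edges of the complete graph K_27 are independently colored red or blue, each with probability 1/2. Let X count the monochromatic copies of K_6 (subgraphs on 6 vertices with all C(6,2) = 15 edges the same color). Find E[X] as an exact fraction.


Let X = Σ_S X_S over the C(27, 6) = 296010 subsets S of size 6, where X_S = 1 if the K_6 on S is monochromatic.
For a fixed S, the K_6 on S has C(6, 2) = 15 edges. P[all 15 edges red] = (1/2)^15, and likewise for blue, so P[monochromatic] = 2·(1/2)^15 = 2^{1 − 15} = 1/16384.
By linearity of expectation: E[X] = C(27, 6) · 2^{1 − 15} = 296010 · 1/16384 = 148005/8192.
Numerically: E[X] ≈ 18.067.

E[X] = C(27,6)·2^(1−C(6,2)) = 148005/8192 ≈ 18.067.


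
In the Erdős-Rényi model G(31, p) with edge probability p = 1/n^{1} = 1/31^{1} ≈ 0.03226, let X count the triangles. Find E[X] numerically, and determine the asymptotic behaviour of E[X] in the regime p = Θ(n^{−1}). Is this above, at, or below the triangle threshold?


Number of potential triangles: C(31, 3) = 4495.
Each occurs with probability p³ ≈ (0.03226)³ ≈ 3.356718e-05.
By linearity: E[X] = C(31, 3)·p³ ≈ 4495 · 3.356718e-05 ≈ 0.1509.
Here α = 1, so p = 1/n is exactly at the triangle threshold p ~ 1/n. Asymptotically E[X] → c³/6 = 1³/6 = 1/6 ≈ 0.1667, a bounded constant. In this regime the triangle count is asymptotically Poisson(c³/6).

E[X] ≈ 0.1509; in regime p = Θ(1/n^{1}) E[X] stays bounded (at the triangle threshold p ~ 1/n).


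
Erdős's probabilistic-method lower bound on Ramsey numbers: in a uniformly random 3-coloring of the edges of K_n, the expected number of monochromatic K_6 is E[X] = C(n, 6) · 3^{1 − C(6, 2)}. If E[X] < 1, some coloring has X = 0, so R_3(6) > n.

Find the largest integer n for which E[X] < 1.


We need C(n, 6) · 3^{1 − 15} < 1, i.e. C(n, 6) < 3^{15 − 1} = 4782969.
Check values of n near the boundary:
  n = 40: C(40, 6) = 3838380; 3838380 < 4782969? YES
  n = 41: C(41, 6) = 4496388; 4496388 < 4782969? YES
  n = 42: C(42, 6) = 5245786; 5245786 < 4782969? NO
  n = 43: C(43, 6) = 6096454; 6096454 < 4782969? NO
  n = 44: C(44, 6) = 7059052; 7059052 < 4782969? NO
The largest n with C(n, 6) < 4782969 is n = 41 (where E[X] = 1498796/1594323 ≈ 0.940083). Hence R_3(6) > 41, i.e. R_3(6) ≥ 42.

Largest n = 41; hence R_3(6) > 41.


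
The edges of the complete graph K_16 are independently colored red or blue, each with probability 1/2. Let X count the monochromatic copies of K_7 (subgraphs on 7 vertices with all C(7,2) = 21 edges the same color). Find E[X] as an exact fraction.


Let X = Σ_S X_S over the C(16, 7) = 11440 subsets S of size 7, where X_S = 1 if the K_7 on S is monochromatic.
For a fixed S, the K_7 on S has C(7, 2) = 21 edges. P[all 21 edges red] = (1/2)^21, and likewise for blue, so P[monochromatic] = 2·(1/2)^21 = 2^{1 − 21} = 1/1048576.
By linearity: E[X] = C(16, 7) · 2^{1 − 21} = 11440 · 1/1048576 = 715/65536.
Numerically: E[X] ≈ 0.01091.

E[X] = C(16,7)·2^(1−C(7,2)) = 715/65536 ≈ 0.01091.


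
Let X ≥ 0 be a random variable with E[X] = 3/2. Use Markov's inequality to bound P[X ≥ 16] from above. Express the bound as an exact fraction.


μ = E[X] = 3/2, a = 16.
Markov: P[X ≥ 16] ≤ μ/a = (3/2)/16 = 3/32.
Numerically: ≈ 0.093750.
(Since a = 16 > μ = 1.500000, the bound 3/32 is < 1 and informative.)

P[X ≥ 16] ≤ 3/32 ≈ 0.093750.


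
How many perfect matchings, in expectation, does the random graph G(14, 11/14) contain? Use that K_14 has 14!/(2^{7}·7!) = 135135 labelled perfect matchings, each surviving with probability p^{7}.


K_14 has 14!/(2^{7}·7!) = 135135 labelled perfect matchings.
For each such perfect matching H, let X_H = 1 if all 7 edges of H are present in G. Then P[X_H = 1] = p^{7} = (11/14)^{7} = 19487171/105413504.
By linearity of expectation: E[X] = Σ_H E[X_H] = 135135 · p^{7} = 135135 · 19487171/105413504 = 376199836155/15059072.
Numerically: E[X] ≈ 24981.6.

E[X] = 135135 · (11/14)^{7} = 376199836155/15059072 ≈ 24981.6.


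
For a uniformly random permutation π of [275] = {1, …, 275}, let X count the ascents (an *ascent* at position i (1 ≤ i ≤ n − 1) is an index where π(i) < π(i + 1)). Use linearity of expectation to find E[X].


Write X = Σ X_I over i = 1, …, 274, with X_I the indicator of one ascent.
There are 274 indicators.
For each fixed i, the pair (π(i), π(i+1)) is a uniformly random ordered pair of distinct values from {1, …, 275}; by symmetry P[π(i) < π(i+1)] = 1/2.
By linearity: E[X] = 274 · (1/2) = (275 − 1) · (1/2) = 137 ≈ 137.000.

E[X] = 137 = 137.000.


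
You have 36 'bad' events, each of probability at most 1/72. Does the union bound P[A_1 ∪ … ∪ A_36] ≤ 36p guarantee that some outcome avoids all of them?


Union bound: P[∪_{i=1}^{36} A_i] ≤ Σ_i P[A_i] ≤ 36·p = 36·(1/72) = 1/2.
Numerically: 1/2 ≈ 0.50000.
Is 1/2 < 1? YES.
Since P[∪ A_i] ≤ 1/2 < 1, the complement has P[∩ A_i^c] ≥ 1 − 1/2 = 1/2 > 0, so some outcome avoids every A_i.

36·p = 1/2 ≈ 0.50000; existence CERTIFIED by the union bound.


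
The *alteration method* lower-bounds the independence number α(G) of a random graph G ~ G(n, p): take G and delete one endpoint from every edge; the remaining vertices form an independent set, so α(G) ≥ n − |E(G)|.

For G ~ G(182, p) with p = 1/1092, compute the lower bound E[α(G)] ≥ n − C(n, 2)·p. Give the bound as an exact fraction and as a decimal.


E[|E(G)|] = C(182, 2)·p = 16471 · (1/1092) = 181/12.
E[α(G)] ≥ n − E[|E(G)|] = 182 − 181/12 = 2003/12.
Numerically: ≈ 166.916667.
(This is only a lower bound; the true E[α(G)] may be larger.)

E[α(G)] ≥ 2003/12 ≈ 166.916667.


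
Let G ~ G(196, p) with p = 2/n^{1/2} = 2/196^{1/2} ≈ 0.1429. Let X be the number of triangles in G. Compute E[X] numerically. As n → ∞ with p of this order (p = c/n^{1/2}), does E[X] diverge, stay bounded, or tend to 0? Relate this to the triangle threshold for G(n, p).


Number of potential triangles: C(196, 3) = 1235780.
Each occurs with probability p³ ≈ (0.1429)³ ≈ 2.915452e-03.
By linearity: E[X] = C(196, 3)·p³ ≈ 1235780 · 2.915452e-03 ≈ 3602.8571.
Since α = 1/2 < 1, p = c/n^{1/2} ≫ 1/n is above the triangle threshold p ~ 1/n. Asymptotically E[X] ~ (c³/6)·n^{3(1−α)} = (2³/6)·n^{1.5} → ∞; triangles are abundant w.h.p.

E[X] ≈ 3602.8571; in regime p = Θ(1/n^{1/2}) E[X] diverges (above the triangle threshold p ~ 1/n).


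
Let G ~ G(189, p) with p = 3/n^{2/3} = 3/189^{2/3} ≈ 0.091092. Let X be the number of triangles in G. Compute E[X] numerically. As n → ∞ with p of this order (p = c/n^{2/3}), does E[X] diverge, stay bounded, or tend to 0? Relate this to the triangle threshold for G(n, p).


Number of potential triangles: C(189, 3) = 1107414.
Each occurs with probability p³ ≈ (0.091092)³ ≈ 7.5585790e-04.
By linearity: E[X] = C(189, 3)·p³ ≈ 1107414 · 7.5585790e-04 ≈ 837.04762.
Since α = 2/3 < 1, p = c/n^{2/3} ≫ 1/n is above the triangle threshold p ~ 1/n. Asymptotically E[X] ~ (c³/6)·n^{3(1−α)} = (3³/6)·n^{1} → ∞; triangles are abundant w.h.p.

E[X] ≈ 837.04762; in regime p = Θ(1/n^{2/3}) E[X] diverges (above the triangle threshold p ~ 1/n).


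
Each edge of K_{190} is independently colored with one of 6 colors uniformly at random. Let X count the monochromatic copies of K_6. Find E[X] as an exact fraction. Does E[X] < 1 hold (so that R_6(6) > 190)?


E[X] = C(190, 6) · 6^{1 − 15} = 60334683255 · 6^{−14} = 60334683255/78364164096.
As a reduced fraction: E[X] = 6703853695/8707129344 ≈ 0.7699270.
Is E[X] < 1? YES.
Since E[X] < 1, there exists a 6-coloring of K_{190} with no monochromatic K_6; hence R_6(6) > 190.

E[X] = 6703853695/8707129344 ≈ 0.7699270; E[X] < 1, so R_6(6) > 190.


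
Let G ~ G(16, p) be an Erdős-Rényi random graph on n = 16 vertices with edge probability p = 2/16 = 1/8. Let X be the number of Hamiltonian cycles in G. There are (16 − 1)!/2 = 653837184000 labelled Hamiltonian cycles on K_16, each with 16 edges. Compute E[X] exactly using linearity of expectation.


K_16 has (16 − 1)!/2 = 653837184000 labelled Hamiltonian cycles.
For each such Hamiltonian cycle H, let X_H = 1 if all 16 edges of H are present in G. Then P[X_H = 1] = p^{16} = (1/8)^{16} = 1/281474976710656.
By linearity: E[X] = Σ_H E[X_H] = 653837184000 · p^{16} = 653837184000 · 1/281474976710656 = 638512875/274877906944.
Numerically: E[X] ≈ 0.0023229.

E[X] = 653837184000 · (1/8)^{16} = 638512875/274877906944 ≈ 0.0023229.


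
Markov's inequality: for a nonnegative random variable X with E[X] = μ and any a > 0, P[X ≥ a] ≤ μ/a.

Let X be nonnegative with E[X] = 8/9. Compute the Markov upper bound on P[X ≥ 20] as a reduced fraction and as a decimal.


μ = E[X] = 8/9, a = 20.
Markov: P[X ≥ 20] ≤ μ/a = (8/9)/20 = 2/45.
Numerically: ≈ 0.044.
(Since a = 20 > μ = 0.889, the bound 2/45 is < 1 and informative.)

P[X ≥ 20] ≤ 2/45 ≈ 0.044.


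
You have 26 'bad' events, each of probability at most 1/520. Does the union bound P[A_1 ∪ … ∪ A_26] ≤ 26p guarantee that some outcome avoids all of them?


Union bound: P[∪_{i=1}^{26} A_i] ≤ Σ_i P[A_i] ≤ 26·p = 26·(1/520) = 1/20.
Numerically: 1/20 ≈ 0.0500.
Is 1/20 < 1? YES.
Since P[∪ A_i] ≤ 1/20 < 1, the complement has P[∩ A_i^c] ≥ 1 − 1/20 = 19/20 > 0, so some outcome avoids every A_i.

26·p = 1/20 ≈ 0.0500; existence CERTIFIED by the union bound.


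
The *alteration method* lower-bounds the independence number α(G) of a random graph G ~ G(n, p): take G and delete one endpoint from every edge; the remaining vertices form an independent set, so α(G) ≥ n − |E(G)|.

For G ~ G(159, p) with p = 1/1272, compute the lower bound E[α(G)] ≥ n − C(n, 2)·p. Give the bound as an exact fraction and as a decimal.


E[|E(G)|] = C(159, 2)·p = 12561 · (1/1272) = 79/8.
E[α(G)] ≥ n − E[|E(G)|] = 159 − 79/8 = 1193/8.
Numerically: ≈ 149.125.
(This is only a lower bound; the true E[α(G)] may be larger.)

E[α(G)] ≥ 1193/8 ≈ 149.125.


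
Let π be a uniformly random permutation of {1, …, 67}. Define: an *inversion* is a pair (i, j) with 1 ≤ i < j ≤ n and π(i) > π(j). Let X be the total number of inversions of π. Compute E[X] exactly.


Write X = Σ X_I over the C(67, 2) = 2211 pairs i < j, with X_I the indicator of one inversion.
There are 2211 indicators.
For each fixed pair i < j, the values π(i) and π(j) are two distinct elements of {1, …, 67} in uniformly random order; by symmetry P[π(i) > π(j)] = 1/2.
By linearity: E[X] = 2211 · (1/2) = C(67, 2) · (1/2) = 2211/2 = 2211/2 ≈ 1105.5000.

E[X] = 2211/2 = 1105.5000.


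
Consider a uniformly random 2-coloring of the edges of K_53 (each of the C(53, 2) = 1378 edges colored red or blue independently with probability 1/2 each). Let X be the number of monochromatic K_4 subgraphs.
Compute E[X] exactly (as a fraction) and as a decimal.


Let X = Σ_S X_S over the C(53, 4) = 292825 subsets S of size 4, where X_S = 1 if the K_4 on S is monochromatic.
For a fixed S, the K_4 on S has C(4, 2) = 6 edges. P[all 6 edges red] = (1/2)^6, and likewise for blue, so P[monochromatic] = 2·(1/2)^6 = 2^{1 − 6} = 1/32.
Summing: E[X] = C(53, 4) · 2^{1 − 6} = 292825 · 1/32 = 292825/32.
Numerically: E[X] ≈ 9150.7812.

E[X] = C(53,4)·2^(1−C(4,2)) = 292825/32 ≈ 9150.7812.


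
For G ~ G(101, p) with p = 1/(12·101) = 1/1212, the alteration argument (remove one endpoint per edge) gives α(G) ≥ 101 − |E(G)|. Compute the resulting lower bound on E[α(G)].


E[|E(G)|] = C(101, 2)·p = 5050 · (1/1212) = 25/6.
E[α(G)] ≥ n − E[|E(G)|] = 101 − 25/6 = 581/6.
Numerically: ≈ 96.8333.
(This is only a lower bound; the true E[α(G)] may be larger.)

E[α(G)] ≥ 581/6 ≈ 96.8333.


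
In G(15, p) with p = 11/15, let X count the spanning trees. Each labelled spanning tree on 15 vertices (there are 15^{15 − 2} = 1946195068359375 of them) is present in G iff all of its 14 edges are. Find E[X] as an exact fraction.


K_15 has 15^{15 − 2} = 1946195068359375 labelled spanning trees.
For each such spanning tree H, let X_H = 1 if all 14 edges of H are present in G. Then P[X_H = 1] = p^{14} = (11/15)^{14} = 379749833583241/29192926025390625.
Summing the indicators: E[X] = Σ_H E[X_H] = 1946195068359375 · p^{14} = 1946195068359375 · 379749833583241/29192926025390625 = 379749833583241/15.
Numerically: E[X] ≈ 2.53167e+13.

E[X] = 1946195068359375 · (11/15)^{14} = 379749833583241/15 ≈ 2.53167e+13.


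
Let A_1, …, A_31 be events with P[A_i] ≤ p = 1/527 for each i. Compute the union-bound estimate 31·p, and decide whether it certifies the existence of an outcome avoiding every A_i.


Union bound: P[∪_{i=1}^{31} A_i] ≤ Σ_i P[A_i] ≤ 31·p = 31·(1/527) = 1/17.
Numerically: 1/17 ≈ 0.0588.
Is 1/17 < 1? YES.
Since P[∪ A_i] ≤ 1/17 < 1, the complement has P[∩ A_i^c] ≥ 1 − 1/17 = 16/17 > 0, so some outcome avoids every A_i.

31·p = 1/17 ≈ 0.0588; existence CERTIFIED by the union bound.


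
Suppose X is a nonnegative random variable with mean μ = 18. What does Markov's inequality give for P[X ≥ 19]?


μ = E[X] = 18, a = 19.
Markov: P[X ≥ 19] ≤ μ/a = (18)/19 = 18/19.
Numerically: ≈ 0.94737.
(Since a = 19 > μ = 18.00000, the bound 18/19 is < 1 and informative.)

P[X ≥ 19] ≤ 18/19 ≈ 0.94737.


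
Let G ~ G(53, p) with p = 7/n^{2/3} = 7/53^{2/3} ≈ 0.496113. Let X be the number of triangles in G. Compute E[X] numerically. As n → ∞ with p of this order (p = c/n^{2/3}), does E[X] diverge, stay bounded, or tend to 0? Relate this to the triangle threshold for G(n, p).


Number of potential triangles: C(53, 3) = 23426.
Each occurs with probability p³ ≈ (0.496113)³ ≈ 1.22107512e-01.
By linearity: E[X] = C(53, 3)·p³ ≈ 23426 · 1.22107512e-01 ≈ 2860.490566.
Since α = 2/3 < 1, p = c/n^{2/3} ≫ 1/n is above the triangle threshold p ~ 1/n. Asymptotically E[X] ~ (c³/6)·n^{3(1−α)} = (7³/6)·n^{1} → ∞; triangles are abundant w.h.p.

E[X] ≈ 2860.490566; in regime p = Θ(1/n^{2/3}) E[X] diverges (above the triangle threshold p ~ 1/n).


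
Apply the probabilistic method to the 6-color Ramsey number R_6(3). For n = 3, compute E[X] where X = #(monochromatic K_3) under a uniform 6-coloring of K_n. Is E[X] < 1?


E[X] = C(3, 3) · 6^{1 − 3} = 1 · 6^{−2} = 1/36.
As a reduced fraction: E[X] = 1/36 ≈ 0.0277778.
Is E[X] < 1? YES.
Since E[X] < 1, there exists a 6-coloring of K_{3} with no monochromatic K_3; hence R_6(3) > 3.

E[X] = 1/36 ≈ 0.0277778; E[X] < 1, so R_6(3) > 3.


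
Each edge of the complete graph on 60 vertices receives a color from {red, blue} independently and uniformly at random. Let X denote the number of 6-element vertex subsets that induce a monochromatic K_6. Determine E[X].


Let X = Σ_S X_S over the C(60, 6) = 50063860 subsets S of size 6, where X_S = 1 if the K_6 on S is monochromatic.
For a fixed S, the K_6 on S has C(6, 2) = 15 edges. P[all 15 edges red] = (1/2)^15, and likewise for blue, so P[monochromatic] = 2·(1/2)^15 = 2^{1 − 15} = 1/16384.
By linearity: E[X] = C(60, 6) · 2^{1 − 15} = 50063860 · 1/16384 = 12515965/4096.
Numerically: E[X] ≈ 3055.655518.

E[X] = C(60,6)·2^(1−C(6,2)) = 12515965/4096 ≈ 3055.655518.


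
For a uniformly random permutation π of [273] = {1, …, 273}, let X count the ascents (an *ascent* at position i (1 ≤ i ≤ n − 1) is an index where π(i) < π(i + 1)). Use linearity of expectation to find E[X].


Write X = Σ X_I over i = 1, …, 272, with X_I the indicator of one ascent.
There are 272 indicators.
For each fixed i, the pair (π(i), π(i+1)) is a uniformly random ordered pair of distinct values from {1, …, 273}; by symmetry P[π(i) < π(i+1)] = 1/2.
By linearity: E[X] = 272 · (1/2) = (273 − 1) · (1/2) = 136 ≈ 136.000000.

E[X] = 136 = 136.000000.


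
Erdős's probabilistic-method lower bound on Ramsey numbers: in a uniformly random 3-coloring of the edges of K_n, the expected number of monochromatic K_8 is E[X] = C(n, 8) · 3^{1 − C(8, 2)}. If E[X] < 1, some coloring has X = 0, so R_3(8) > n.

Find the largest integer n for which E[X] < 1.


We need C(n, 8) · 3^{1 − 28} < 1, i.e. C(n, 8) < 3^{28 − 1} = 7625597484987.
Check values of n near the boundary:
  n = 155: C(155, 8) = 6876747915675; 6876747915675 < 7625597484987? YES
  n = 156: C(156, 8) = 7248464019225; 7248464019225 < 7625597484987? YES
  n = 157: C(157, 8) = 7637643295425; 7637643295425 < 7625597484987? NO
  n = 158: C(158, 8) = 8044984271181; 8044984271181 < 7625597484987? NO
The largest n with C(n, 8) < 7625597484987 is n = 156 (where E[X] = 805384891025/847288609443 ≈ 0.950544). Hence R_3(8) > 156, i.e. R_3(8) ≥ 157.

Largest n = 156; hence R_3(8) > 156.


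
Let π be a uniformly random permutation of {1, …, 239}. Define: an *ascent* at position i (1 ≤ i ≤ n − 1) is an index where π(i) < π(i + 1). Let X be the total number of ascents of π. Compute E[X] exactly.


Write X = Σ X_I over i = 1, …, 238, with X_I the indicator of one ascent.
There are 238 indicators.
For each fixed i, the pair (π(i), π(i+1)) is a uniformly random ordered pair of distinct values from {1, …, 239}; by symmetry P[π(i) < π(i+1)] = 1/2.
By linearity: E[X] = 238 · (1/2) = (239 − 1) · (1/2) = 119 ≈ 119.000000.

E[X] = 119 = 119.000000.


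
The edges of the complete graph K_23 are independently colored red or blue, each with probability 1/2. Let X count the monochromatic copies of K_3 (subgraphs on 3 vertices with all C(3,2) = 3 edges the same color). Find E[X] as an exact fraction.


Let X = Σ_S X_S over the C(23, 3) = 1771 subsets S of size 3, where X_S = 1 if the K_3 on S is monochromatic.
For a fixed S, the K_3 on S has C(3, 2) = 3 edges. P[all 3 edges red] = (1/2)^3, and likewise for blue, so P[monochromatic] = 2·(1/2)^3 = 2^{1 − 3} = 1/4.
Summing: E[X] = C(23, 3) · 2^{1 − 3} = 1771 · 1/4 = 1771/4.
Numerically: E[X] ≈ 442.7500.

E[X] = C(23,3)·2^(1−C(3,2)) = 1771/4 ≈ 442.7500.


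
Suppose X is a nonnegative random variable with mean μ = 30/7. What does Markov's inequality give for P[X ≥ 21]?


μ = E[X] = 30/7, a = 21.
Markov: P[X ≥ 21] ≤ μ/a = (30/7)/21 = 10/49.
Numerically: ≈ 0.20408.
(Since a = 21 > μ = 4.28571, the bound 10/49 is < 1 and informative.)

P[X ≥ 21] ≤ 10/49 ≈ 0.20408.
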